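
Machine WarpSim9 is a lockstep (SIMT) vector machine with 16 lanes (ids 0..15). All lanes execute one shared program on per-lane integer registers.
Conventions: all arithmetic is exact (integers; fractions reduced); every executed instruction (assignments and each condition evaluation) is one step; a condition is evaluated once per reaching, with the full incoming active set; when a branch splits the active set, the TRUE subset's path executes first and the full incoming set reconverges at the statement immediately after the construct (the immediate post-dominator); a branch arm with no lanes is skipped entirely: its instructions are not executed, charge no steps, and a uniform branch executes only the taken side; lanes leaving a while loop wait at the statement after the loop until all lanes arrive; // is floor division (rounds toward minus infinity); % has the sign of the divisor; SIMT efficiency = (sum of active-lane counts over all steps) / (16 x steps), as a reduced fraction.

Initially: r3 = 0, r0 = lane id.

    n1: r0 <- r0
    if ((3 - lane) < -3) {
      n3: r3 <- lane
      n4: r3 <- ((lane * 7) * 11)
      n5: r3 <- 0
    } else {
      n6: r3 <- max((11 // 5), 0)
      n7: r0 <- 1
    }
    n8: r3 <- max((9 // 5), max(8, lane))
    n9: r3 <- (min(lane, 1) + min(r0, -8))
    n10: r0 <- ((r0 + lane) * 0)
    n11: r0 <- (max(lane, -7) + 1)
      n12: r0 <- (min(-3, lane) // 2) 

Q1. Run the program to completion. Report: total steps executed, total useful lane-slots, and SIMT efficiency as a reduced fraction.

Answer: 12 steps, 153 useful, 51/64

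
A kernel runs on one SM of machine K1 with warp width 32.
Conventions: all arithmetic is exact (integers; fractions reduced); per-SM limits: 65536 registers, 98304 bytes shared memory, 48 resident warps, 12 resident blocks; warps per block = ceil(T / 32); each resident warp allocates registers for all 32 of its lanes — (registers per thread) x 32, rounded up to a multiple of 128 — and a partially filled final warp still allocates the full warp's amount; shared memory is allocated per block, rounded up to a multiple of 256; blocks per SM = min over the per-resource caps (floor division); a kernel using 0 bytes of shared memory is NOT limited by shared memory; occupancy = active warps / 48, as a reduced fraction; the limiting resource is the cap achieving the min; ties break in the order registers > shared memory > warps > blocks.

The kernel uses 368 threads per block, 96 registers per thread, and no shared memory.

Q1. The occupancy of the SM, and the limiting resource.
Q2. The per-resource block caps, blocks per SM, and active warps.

Answer: occupancy 1/4, limited by registers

registers: 1 block
shared memory: no limit (kernel uses none)
warps: 4 blocks
blocks: 12 blocks

Answer: 1 block, 12 active warps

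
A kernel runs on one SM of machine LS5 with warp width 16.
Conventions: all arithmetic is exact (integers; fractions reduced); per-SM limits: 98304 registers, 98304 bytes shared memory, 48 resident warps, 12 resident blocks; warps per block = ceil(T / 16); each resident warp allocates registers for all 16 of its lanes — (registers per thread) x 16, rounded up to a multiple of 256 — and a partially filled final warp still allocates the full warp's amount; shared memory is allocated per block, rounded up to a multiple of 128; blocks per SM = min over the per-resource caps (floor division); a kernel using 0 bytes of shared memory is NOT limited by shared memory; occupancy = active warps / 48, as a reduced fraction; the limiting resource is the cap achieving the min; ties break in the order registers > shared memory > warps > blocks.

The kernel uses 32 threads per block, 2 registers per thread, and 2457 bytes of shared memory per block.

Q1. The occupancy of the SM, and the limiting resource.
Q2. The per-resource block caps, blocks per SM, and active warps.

Answer: occupancy 1/2, limited by blocks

registers: 192 blocks
shared memory: 38 blocks
warps: 24 blocks
blocks: 12 blocks

Answer: 12 blocks, 24 active warps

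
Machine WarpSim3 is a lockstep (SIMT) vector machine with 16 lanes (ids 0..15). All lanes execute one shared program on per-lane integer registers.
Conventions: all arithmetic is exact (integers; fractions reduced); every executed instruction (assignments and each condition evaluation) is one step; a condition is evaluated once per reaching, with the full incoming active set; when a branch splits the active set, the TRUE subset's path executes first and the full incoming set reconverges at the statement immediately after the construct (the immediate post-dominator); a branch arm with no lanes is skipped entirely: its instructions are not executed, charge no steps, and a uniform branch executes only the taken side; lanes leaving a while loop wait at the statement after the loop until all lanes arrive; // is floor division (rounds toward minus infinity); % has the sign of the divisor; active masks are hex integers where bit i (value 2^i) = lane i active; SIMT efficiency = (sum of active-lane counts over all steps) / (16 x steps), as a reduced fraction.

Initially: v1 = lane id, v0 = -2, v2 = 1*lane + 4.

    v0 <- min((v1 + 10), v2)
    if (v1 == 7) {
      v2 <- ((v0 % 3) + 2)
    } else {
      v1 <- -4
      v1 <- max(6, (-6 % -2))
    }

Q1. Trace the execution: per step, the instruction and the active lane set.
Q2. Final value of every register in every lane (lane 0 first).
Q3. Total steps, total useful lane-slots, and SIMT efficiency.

step 0: v0 <- min((v1 + 10), v2)     0xffff
step 1: eval (v1 == 7)               0xffff
step 2: v2 <- ((v0 % 3) + 2)         0x0080
step 3: v1 <- -4                     0xff7f
step 4: v1 <- max(6, (-6 % -2))      0xff7f

Answer: 5 steps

v1: 6,6,6,6,6,6,6,7,6,6,6,6,6,6,6,6
v0: 4,5,6,7,8,9,10,11,12,13,14,15,16,17,18,19
v2: 4,5,6,7,8,9,10,4,12,13,14,15,16,17,18,19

steps = 5; useful = 63; efficiency = 63/80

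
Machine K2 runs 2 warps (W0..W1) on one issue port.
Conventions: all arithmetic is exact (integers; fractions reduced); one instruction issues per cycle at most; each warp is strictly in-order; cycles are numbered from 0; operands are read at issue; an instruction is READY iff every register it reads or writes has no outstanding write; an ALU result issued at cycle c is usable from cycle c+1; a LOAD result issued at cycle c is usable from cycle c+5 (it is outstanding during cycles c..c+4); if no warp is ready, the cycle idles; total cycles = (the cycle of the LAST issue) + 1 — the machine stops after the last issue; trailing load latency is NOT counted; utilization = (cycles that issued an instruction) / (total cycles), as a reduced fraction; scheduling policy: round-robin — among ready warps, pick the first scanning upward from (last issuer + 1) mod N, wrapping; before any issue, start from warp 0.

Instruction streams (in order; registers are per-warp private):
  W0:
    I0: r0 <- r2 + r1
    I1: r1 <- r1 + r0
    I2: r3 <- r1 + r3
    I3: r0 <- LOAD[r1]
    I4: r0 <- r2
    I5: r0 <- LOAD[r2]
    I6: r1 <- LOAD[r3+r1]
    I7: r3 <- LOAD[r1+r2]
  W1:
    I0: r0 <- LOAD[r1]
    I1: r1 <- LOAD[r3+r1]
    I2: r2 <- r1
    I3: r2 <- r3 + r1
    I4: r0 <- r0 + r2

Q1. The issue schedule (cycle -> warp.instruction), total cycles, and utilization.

cycle 0: W0.I0
cycle 1: W1.I0
cycle 2: W0.I1
cycle 3: W1.I1
cycle 4: W0.I2
cycle 5: W0.I3
cycle 6: idle
cycle 7: idle
cycle 8: W1.I2
cycle 9: W1.I3
cycle 10: W0.I4
cycle 11: W1.I4
cycle 12: W0.I5
cycle 13: W0.I6
cycle 14: idle
cycle 15: idle
cycle 16: idle
cycle 17: idle
cycle 18: W0.I7

Answer: 19 cycles, utilization 13/19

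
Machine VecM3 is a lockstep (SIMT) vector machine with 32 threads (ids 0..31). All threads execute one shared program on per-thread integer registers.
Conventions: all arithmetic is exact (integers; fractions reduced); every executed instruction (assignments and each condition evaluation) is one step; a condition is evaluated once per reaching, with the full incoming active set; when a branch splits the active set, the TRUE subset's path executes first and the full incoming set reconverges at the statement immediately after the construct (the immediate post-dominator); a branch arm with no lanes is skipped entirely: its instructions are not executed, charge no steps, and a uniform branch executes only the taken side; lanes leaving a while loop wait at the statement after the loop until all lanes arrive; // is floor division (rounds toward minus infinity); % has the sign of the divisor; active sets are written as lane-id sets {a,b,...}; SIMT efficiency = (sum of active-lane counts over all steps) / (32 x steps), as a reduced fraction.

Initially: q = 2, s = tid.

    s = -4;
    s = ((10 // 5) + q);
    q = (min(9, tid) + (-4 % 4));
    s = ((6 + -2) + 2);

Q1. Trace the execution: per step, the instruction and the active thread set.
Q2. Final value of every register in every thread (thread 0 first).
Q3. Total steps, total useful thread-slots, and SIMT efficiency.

step 0: s <- -4                      {0,1,2,3,4,5,6,7,8,9,10,11,12,13,14,15,16,17,18,19,20,21,22,23,24,25,26,27,28,29,30,31}
step 1: s <- ((10 // 5) + q)         {0,1,2,3,4,5,6,7,8,9,10,11,12,13,14,15,16,17,18,19,20,21,22,23,24,25,26,27,28,29,30,31}
step 2: q <- (min(9, tid) + (-4 % 4)) {0,1,2,3,4,5,6,7,8,9,10,11,12,13,14,15,16,17,18,19,20,21,22,23,24,25,26,27,28,29,30,31}
step 3: s <- ((6 + -2) + 2)          {0,1,2,3,4,5,6,7,8,9,10,11,12,13,14,15,16,17,18,19,20,21,22,23,24,25,26,27,28,29,30,31}

Answer: 4 steps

q: 0,1,2,3,4,5,6,7,8,9,9,9,9,9,9,9,9,9,9,9,9,9,9,9,9,9,9,9,9,9,9,9
s: 6,6,6,6,6,6,6,6,6,6,6,6,6,6,6,6,6,6,6,6,6,6,6,6,6,6,6,6,6,6,6,6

steps = 4; useful = 128; efficiency = 128/128 = 1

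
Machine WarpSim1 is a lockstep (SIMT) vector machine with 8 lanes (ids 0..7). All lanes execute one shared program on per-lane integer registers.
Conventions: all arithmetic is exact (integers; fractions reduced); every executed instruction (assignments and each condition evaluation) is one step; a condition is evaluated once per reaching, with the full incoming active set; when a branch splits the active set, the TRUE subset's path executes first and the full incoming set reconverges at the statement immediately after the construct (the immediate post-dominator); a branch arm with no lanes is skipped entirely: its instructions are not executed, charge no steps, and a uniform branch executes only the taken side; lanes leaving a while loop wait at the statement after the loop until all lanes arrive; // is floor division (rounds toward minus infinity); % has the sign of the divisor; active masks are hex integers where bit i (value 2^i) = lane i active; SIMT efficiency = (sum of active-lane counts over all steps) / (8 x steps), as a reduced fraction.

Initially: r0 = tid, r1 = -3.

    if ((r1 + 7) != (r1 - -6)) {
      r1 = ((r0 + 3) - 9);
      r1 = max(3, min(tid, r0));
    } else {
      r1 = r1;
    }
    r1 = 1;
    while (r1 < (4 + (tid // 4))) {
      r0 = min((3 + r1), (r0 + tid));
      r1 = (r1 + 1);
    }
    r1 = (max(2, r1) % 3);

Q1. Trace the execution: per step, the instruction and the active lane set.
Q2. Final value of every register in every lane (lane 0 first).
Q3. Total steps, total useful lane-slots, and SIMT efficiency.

step 0: eval ((r1 + 7) != (r1 - -6)) 0xff
step 1: r1 <- ((r0 + 3) - 9)         0xff
step 2: r1 <- max(3, min(tid, r0))   0xff
step 3: r1 <- 1                      0xff
step 4: eval (r1 < (4 + (tid // 4))) 0xff
step 5: r0 <- min((3 + r1), (r0 + tid)) 0xff
step 6: r1 <- (r1 + 1)               0xff
step 7: eval (r1 < (4 + (tid // 4))) 0xff
step 8: r0 <- min((3 + r1), (r0 + tid)) 0xff
step 9: r1 <- (r1 + 1)               0xff
step 10: eval (r1 < (4 + (tid // 4))) 0xff
step 11: r0 <- min((3 + r1), (r0 + tid)) 0xff
step 12: r1 <- (r1 + 1)               0xff
step 13: eval (r1 < (4 + (tid // 4))) 0xff
step 14: r0 <- min((3 + r1), (r0 + tid)) 0xf0
step 15: r1 <- (r1 + 1)               0xf0
step 16: eval (r1 < (4 + (tid // 4))) 0xf0
step 17: r1 <- (max(2, r1) % 3)       0xff

Answer: 18 steps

r0: 0,4,6,6,7,7,7,7
r1: 1,1,1,1,2,2,2,2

steps = 18; useful = 132; efficiency = 132/144 = 11/12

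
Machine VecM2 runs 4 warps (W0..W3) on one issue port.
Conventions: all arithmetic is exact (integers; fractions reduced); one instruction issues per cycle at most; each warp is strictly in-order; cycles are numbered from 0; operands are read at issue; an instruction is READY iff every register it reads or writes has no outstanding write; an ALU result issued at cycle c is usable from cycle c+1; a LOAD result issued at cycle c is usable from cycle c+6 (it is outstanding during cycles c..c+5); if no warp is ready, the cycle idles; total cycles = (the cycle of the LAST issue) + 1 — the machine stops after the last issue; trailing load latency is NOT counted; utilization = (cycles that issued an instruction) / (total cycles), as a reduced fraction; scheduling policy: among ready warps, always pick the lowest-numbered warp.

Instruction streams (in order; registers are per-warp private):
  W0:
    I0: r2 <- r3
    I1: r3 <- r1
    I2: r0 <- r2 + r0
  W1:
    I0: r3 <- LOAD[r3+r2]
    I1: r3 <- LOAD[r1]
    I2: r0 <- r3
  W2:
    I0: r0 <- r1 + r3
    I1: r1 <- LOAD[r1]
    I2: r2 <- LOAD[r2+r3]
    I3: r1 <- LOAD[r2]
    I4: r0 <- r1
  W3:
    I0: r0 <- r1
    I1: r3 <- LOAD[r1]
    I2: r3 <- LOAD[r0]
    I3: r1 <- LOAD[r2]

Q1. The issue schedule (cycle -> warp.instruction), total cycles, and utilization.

cycle 0: W0.I0
cycle 1: W0.I1
cycle 2: W0.I2
cycle 3: W1.I0
cycle 4: W2.I0
cycle 5: W2.I1
cycle 6: W2.I2
cycle 7: W3.I0
cycle 8: W3.I1
cycle 9: W1.I1
cycle 10: idle
cycle 11: idle
cycle 12: W2.I3
cycle 13: idle
cycle 14: W3.I2
cycle 15: W1.I2
cycle 16: W3.I3
cycle 17: idle
cycle 18: W2.I4

Answer: 19 cycles, utilization 15/19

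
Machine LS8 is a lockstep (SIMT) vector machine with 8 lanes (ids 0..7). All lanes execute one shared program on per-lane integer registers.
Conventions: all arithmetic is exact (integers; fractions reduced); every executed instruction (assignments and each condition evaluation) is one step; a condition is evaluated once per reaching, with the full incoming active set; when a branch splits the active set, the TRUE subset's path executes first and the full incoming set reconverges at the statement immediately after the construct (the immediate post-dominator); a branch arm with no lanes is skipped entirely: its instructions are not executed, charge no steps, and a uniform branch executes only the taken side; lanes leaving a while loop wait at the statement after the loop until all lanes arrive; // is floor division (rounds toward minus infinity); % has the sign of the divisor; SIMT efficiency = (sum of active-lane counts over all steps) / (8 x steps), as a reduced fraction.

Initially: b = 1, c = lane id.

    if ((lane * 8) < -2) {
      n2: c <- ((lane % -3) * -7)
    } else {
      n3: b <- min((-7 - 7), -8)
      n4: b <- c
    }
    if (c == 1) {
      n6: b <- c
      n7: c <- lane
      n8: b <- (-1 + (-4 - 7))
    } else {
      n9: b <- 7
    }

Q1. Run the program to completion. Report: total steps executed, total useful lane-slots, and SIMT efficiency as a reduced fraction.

Answer: 8 steps, 42 useful, 21/32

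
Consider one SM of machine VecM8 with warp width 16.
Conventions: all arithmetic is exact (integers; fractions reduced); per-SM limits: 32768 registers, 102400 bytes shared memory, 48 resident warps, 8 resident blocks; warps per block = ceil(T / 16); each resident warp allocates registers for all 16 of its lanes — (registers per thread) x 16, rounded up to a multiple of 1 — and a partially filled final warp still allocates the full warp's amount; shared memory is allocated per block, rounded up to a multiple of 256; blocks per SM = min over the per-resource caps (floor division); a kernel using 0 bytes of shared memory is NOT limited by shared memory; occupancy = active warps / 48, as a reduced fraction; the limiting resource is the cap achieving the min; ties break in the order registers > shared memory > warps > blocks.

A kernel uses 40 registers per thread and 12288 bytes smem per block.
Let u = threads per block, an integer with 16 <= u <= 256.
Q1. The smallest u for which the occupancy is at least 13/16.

Answer: u = 65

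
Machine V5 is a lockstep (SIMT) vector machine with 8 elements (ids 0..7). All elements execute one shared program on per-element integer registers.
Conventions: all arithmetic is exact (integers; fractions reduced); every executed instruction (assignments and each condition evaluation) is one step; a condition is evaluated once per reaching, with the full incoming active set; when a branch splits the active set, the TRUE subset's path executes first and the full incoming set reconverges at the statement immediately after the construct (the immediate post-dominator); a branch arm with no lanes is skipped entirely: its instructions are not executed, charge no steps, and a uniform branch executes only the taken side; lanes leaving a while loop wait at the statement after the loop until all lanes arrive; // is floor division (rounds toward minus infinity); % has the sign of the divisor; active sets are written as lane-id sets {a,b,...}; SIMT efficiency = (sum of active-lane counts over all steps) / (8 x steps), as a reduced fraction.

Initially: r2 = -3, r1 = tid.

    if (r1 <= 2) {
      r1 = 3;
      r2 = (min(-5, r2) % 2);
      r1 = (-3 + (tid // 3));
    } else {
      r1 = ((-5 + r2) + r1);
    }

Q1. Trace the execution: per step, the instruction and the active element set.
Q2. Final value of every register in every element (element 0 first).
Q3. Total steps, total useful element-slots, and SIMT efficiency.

step 0: eval (r1 <= 2)               {0,1,2,3,4,5,6,7}
step 1: r1 <- 3                      {0,1,2}
step 2: r2 <- (min(-5, r2) % 2)      {0,1,2}
step 3: r1 <- (-3 + (tid // 3))      {0,1,2}
step 4: r1 <- ((-5 + r2) + r1)       {3,4,5,6,7}

Answer: 5 steps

r2: 1,1,1,-3,-3,-3,-3,-3
r1: -3,-3,-3,-5,-4,-3,-2,-1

steps = 5; useful = 22; efficiency = 22/40 = 11/20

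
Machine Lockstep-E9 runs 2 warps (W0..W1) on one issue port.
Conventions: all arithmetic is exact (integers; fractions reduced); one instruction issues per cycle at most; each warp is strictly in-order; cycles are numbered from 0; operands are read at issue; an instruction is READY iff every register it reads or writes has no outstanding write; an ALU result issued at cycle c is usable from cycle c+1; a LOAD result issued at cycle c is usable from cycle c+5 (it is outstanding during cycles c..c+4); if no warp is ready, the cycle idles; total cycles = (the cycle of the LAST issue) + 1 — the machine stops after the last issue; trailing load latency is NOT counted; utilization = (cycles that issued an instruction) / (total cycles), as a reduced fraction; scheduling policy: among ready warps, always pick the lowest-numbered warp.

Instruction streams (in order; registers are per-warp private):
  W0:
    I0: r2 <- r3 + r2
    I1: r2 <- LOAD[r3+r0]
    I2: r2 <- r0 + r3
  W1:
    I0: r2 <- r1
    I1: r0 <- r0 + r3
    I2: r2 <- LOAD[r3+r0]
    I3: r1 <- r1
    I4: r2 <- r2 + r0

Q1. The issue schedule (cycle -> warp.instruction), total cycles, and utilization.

cycle 0: W0.I0
cycle 1: W0.I1
cycle 2: W1.I0
cycle 3: W1.I1
cycle 4: W1.I2
cycle 5: W1.I3
cycle 6: W0.I2
cycle 7: idle
cycle 8: idle
cycle 9: W1.I4

Answer: 10 cycles, utilization 4/5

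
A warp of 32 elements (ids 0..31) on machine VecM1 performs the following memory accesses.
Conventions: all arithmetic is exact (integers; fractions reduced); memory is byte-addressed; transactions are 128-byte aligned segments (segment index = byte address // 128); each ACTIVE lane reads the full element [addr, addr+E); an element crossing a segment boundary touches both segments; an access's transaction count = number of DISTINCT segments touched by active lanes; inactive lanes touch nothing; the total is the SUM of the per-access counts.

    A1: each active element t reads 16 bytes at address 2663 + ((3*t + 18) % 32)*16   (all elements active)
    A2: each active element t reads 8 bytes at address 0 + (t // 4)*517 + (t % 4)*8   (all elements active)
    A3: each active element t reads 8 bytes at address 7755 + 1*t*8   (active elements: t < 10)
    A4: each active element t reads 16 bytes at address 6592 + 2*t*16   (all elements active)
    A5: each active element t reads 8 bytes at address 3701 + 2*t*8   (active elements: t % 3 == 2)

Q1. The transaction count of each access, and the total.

A1: 5 transactions
A2: 8 transactions
A3: 2 transactions
A4: 9 transactions
A5: 4 transactions

Answer: 5,8,2,9,4; total 28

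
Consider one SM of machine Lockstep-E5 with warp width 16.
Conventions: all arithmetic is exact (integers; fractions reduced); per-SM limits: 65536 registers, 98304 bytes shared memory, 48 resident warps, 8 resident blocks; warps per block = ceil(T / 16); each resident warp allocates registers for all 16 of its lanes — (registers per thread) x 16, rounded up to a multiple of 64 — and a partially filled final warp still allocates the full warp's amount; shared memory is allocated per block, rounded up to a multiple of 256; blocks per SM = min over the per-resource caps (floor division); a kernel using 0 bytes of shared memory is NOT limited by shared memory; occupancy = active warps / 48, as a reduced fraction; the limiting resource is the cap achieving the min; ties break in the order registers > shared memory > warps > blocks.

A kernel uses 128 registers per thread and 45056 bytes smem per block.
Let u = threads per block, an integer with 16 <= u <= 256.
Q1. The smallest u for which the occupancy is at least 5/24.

Answer: u = 65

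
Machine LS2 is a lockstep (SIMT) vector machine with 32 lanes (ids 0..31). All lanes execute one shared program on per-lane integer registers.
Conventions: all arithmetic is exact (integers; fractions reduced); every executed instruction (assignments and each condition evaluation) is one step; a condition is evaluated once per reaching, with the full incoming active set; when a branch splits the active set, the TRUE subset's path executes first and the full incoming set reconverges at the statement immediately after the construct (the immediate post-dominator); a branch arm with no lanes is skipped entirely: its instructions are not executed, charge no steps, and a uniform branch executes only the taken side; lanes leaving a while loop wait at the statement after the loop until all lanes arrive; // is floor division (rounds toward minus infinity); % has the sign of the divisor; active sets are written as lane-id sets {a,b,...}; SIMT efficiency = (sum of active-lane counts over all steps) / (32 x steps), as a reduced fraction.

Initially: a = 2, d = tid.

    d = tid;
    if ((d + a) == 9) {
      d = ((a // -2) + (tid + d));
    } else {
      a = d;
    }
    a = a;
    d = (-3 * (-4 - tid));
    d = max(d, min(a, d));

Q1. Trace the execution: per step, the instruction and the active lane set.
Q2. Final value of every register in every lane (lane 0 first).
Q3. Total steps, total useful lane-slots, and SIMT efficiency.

step 0: d <- tid                     {0,1,2,3,4,5,6,7,8,9,10,11,12,13,14,15,16,17,18,19,20,21,22,23,24,25,26,27,28,29,30,31}
step 1: eval ((d + a) == 9)          {0,1,2,3,4,5,6,7,8,9,10,11,12,13,14,15,16,17,18,19,20,21,22,23,24,25,26,27,28,29,30,31}
step 2: d <- ((a // -2) + (tid + d)) {7}
step 3: a <- d                       {0,1,2,3,4,5,6,8,9,10,11,12,13,14,15,16,17,18,19,20,21,22,23,24,25,26,27,28,29,30,31}
step 4: a <- a                       {0,1,2,3,4,5,6,7,8,9,10,11,12,13,14,15,16,17,18,19,20,21,22,23,24,25,26,27,28,29,30,31}
step 5: d <- (-3 * (-4 - tid))       {0,1,2,3,4,5,6,7,8,9,10,11,12,13,14,15,16,17,18,19,20,21,22,23,24,25,26,27,28,29,30,31}
step 6: d <- max(d, min(a, d))       {0,1,2,3,4,5,6,7,8,9,10,11,12,13,14,15,16,17,18,19,20,21,22,23,24,25,26,27,28,29,30,31}

Answer: 7 steps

a: 0,1,2,3,4,5,6,2,8,9,10,11,12,13,14,15,16,17,18,19,20,21,22,23,24,25,26,27,28,29,30,31
d: 12,15,18,21,24,27,30,33,36,39,42,45,48,51,54,57,60,63,66,69,72,75,78,81,84,87,90,93,96,99,102,105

steps = 7; useful = 192; efficiency = 192/224 = 6/7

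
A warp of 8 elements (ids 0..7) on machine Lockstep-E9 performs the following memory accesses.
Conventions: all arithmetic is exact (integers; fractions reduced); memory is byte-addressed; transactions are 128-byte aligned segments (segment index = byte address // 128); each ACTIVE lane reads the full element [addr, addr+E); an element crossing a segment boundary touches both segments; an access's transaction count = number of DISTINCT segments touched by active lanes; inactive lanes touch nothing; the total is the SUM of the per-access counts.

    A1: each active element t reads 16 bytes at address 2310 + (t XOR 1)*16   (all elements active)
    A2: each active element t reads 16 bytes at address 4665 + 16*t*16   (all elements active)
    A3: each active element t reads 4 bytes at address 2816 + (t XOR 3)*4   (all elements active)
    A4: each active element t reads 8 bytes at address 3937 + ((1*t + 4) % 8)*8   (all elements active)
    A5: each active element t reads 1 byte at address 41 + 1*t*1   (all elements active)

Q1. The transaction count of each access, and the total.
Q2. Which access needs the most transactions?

A1: 2 transactions
A2: 8 transactions
A3: 1 transaction
A4: 2 transactions
A5: 1 transaction

Answer: 2,8,1,2,1; total 14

Answer: A2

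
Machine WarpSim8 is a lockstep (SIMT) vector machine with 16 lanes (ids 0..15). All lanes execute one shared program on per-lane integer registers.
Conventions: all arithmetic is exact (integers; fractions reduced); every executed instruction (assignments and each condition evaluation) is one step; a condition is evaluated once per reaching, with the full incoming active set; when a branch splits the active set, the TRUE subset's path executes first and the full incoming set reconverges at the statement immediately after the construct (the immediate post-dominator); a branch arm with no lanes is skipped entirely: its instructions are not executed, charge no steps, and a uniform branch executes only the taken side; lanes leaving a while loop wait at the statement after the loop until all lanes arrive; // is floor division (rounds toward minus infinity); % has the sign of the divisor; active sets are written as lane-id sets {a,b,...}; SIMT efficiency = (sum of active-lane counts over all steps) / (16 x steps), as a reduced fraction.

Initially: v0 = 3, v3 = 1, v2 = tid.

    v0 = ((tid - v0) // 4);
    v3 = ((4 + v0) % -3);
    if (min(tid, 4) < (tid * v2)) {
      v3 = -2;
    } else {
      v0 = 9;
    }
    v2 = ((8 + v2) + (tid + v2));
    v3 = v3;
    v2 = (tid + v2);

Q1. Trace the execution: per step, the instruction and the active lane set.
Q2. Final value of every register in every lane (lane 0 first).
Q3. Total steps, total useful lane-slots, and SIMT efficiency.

step 0: v0 <- ((tid - v0) // 4)      {0,1,2,3,4,5,6,7,8,9,10,11,12,13,14,15}
step 1: v3 <- ((4 + v0) % -3)        {0,1,2,3,4,5,6,7,8,9,10,11,12,13,14,15}
step 2: eval (min(tid, 4) < (tid * v2)) {0,1,2,3,4,5,6,7,8,9,10,11,12,13,14,15}
step 3: v3 <- -2                     {2,3,4,5,6,7,8,9,10,11,12,13,14,15}
step 4: v0 <- 9                      {0,1}
step 5: v2 <- ((8 + v2) + (tid + v2)) {0,1,2,3,4,5,6,7,8,9,10,11,12,13,14,15}
step 6: v3 <- v3                     {0,1,2,3,4,5,6,7,8,9,10,11,12,13,14,15}
step 7: v2 <- (tid + v2)             {0,1,2,3,4,5,6,7,8,9,10,11,12,13,14,15}

Answer: 8 steps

v0: 9,9,-1,0,0,0,0,1,1,1,1,2,2,2,2,3
v3: 0,0,-2,-2,-2,-2,-2,-2,-2,-2,-2,-2,-2,-2,-2,-2
v2: 8,12,16,20,24,28,32,36,40,44,48,52,56,60,64,68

steps = 8; useful = 112; efficiency = 112/128 = 7/8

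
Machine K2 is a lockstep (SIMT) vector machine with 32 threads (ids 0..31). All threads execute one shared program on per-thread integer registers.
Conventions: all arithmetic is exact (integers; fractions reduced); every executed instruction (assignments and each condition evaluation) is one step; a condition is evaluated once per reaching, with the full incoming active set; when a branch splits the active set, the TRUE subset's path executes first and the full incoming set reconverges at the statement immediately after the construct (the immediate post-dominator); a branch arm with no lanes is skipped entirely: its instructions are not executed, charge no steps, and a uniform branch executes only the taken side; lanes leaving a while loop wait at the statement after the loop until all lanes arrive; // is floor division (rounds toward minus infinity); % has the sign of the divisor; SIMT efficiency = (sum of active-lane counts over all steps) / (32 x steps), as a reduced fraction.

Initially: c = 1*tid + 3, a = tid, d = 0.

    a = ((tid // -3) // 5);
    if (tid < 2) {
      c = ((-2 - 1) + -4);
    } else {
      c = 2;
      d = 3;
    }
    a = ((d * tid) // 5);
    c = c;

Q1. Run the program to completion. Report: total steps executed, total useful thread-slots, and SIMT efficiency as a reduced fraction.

Answer: 7 steps, 190 useful, 95/112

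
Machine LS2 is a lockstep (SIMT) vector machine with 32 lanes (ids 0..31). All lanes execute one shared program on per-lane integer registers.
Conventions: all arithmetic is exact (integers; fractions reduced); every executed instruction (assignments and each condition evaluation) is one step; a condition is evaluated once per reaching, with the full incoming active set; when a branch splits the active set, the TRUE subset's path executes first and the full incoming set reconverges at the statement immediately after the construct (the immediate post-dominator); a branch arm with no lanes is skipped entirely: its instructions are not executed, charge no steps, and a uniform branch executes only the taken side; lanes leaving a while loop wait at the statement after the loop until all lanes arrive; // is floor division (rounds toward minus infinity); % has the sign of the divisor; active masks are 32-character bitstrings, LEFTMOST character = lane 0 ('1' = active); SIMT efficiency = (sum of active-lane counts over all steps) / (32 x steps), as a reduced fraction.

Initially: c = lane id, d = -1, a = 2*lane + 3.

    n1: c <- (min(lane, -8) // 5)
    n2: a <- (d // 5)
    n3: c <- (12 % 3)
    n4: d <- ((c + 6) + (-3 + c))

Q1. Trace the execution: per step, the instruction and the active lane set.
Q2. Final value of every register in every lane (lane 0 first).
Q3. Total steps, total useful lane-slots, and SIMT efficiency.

step 0: c <- (min(lane, -8) // 5)    11111111111111111111111111111111
step 1: a <- (d // 5)                11111111111111111111111111111111
step 2: c <- (12 % 3)                11111111111111111111111111111111
step 3: d <- ((c + 6) + (-3 + c))    11111111111111111111111111111111

Answer: 4 steps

c: 0,0,0,0,0,0,0,0,0,0,0,0,0,0,0,0,0,0,0,0,0,0,0,0,0,0,0,0,0,0,0,0
d: 3,3,3,3,3,3,3,3,3,3,3,3,3,3,3,3,3,3,3,3,3,3,3,3,3,3,3,3,3,3,3,3
a: -1,-1,-1,-1,-1,-1,-1,-1,-1,-1,-1,-1,-1,-1,-1,-1,-1,-1,-1,-1,-1,-1,-1,-1,-1,-1,-1,-1,-1,-1,-1,-1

steps = 4; useful = 128; efficiency = 128/128 = 1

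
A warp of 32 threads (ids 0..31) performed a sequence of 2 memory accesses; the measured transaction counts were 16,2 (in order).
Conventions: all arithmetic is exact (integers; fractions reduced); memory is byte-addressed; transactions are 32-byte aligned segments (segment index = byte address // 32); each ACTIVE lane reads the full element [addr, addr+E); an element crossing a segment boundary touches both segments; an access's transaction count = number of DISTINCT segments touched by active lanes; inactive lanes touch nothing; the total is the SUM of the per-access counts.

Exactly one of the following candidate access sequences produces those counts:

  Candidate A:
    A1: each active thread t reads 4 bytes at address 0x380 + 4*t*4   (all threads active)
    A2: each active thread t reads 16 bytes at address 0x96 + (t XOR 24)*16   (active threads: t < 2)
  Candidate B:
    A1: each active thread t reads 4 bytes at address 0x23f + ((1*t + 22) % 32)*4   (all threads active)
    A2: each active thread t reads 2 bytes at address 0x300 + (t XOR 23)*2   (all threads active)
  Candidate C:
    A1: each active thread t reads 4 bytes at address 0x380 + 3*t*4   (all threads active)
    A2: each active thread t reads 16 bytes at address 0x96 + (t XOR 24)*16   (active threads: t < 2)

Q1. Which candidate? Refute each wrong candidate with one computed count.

B: A1 gives 5 transactions, not 16
C: A1 gives 12 transactions, not 16
A: all counts match (16,2)

Answer: A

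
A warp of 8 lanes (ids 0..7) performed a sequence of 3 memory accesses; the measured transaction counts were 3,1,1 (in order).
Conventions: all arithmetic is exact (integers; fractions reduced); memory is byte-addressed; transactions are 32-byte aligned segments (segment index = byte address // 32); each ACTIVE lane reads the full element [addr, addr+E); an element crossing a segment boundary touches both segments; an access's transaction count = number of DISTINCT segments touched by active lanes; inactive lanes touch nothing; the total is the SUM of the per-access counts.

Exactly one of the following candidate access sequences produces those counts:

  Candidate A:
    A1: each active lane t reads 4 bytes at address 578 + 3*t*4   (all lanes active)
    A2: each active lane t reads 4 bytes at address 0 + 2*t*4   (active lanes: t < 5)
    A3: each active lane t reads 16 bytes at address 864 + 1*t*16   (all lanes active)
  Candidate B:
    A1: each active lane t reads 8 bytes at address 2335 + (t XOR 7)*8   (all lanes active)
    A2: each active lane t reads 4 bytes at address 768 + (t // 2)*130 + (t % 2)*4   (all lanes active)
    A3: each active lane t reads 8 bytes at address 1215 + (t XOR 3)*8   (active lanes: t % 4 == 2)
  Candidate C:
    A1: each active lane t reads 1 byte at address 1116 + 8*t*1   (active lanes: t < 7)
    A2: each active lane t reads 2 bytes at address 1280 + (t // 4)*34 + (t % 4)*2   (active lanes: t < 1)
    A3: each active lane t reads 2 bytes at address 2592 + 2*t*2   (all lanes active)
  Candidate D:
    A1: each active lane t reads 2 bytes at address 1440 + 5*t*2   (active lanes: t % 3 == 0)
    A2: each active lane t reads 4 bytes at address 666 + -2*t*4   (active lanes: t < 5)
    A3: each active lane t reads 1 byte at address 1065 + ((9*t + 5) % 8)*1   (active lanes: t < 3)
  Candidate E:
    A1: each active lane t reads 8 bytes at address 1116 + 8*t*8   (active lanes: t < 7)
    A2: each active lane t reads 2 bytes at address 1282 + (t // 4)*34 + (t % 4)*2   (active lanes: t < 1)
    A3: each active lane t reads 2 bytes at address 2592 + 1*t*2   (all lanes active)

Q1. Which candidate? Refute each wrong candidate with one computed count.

A: A2 gives 2 transactions, not 1
B: A2 gives 4 transactions, not 1
D: A1 gives 2 transactions, not 3
E: A1 gives 14 transactions, not 3
C: all counts match (3,1,1)

Answer: C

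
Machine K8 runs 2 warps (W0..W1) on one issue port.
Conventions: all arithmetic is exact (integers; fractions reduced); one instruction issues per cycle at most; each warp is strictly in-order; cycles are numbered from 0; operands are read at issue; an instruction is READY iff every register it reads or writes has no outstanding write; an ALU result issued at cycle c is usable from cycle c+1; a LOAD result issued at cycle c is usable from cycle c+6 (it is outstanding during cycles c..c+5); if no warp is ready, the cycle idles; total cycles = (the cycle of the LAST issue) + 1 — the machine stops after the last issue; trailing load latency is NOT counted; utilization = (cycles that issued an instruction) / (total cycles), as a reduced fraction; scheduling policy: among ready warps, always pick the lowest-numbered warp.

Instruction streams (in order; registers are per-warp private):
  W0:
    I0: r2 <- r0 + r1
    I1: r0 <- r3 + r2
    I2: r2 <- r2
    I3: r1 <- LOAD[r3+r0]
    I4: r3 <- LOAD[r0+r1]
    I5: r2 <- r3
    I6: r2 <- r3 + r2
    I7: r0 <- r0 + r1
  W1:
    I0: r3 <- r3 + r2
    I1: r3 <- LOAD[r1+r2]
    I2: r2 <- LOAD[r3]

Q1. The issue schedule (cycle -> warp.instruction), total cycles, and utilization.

cycle 0: W0.I0
cycle 1: W0.I1
cycle 2: W0.I2
cycle 3: W0.I3
cycle 4: W1.I0
cycle 5: W1.I1
cycle 6: idle
cycle 7: idle
cycle 8: idle
cycle 9: W0.I4
cycle 10: idle
cycle 11: W1.I2
cycle 12: idle
cycle 13: idle
cycle 14: idle
cycle 15: W0.I5
cycle 16: W0.I6
cycle 17: W0.I7

Answer: 18 cycles, utilization 11/18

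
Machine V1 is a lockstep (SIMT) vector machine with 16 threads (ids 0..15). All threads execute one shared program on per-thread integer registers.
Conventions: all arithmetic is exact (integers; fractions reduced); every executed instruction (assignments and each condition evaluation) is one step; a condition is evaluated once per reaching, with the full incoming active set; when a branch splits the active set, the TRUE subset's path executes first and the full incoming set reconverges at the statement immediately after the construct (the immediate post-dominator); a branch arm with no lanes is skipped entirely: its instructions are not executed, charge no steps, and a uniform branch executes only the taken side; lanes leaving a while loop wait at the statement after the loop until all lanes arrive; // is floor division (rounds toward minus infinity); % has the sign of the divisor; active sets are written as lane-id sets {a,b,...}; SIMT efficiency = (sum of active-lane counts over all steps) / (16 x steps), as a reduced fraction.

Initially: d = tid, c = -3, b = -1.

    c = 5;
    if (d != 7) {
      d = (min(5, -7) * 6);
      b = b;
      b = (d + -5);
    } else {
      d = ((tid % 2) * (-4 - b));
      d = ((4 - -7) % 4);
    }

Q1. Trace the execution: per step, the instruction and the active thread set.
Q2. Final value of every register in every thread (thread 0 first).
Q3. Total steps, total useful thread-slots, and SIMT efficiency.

step 0: c <- 5                       {0,1,2,3,4,5,6,7,8,9,10,11,12,13,14,15}
step 1: eval (d != 7)                {0,1,2,3,4,5,6,7,8,9,10,11,12,13,14,15}
step 2: d <- (min(5, -7) * 6)        {0,1,2,3,4,5,6,8,9,10,11,12,13,14,15}
step 3: b <- b                       {0,1,2,3,4,5,6,8,9,10,11,12,13,14,15}
step 4: b <- (d + -5)                {0,1,2,3,4,5,6,8,9,10,11,12,13,14,15}
step 5: d <- ((tid % 2) * (-4 - b))  {7}
step 6: d <- ((4 - -7) % 4)          {7}

Answer: 7 steps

d: -42,-42,-42,-42,-42,-42,-42,3,-42,-42,-42,-42,-42,-42,-42,-42
c: 5,5,5,5,5,5,5,5,5,5,5,5,5,5,5,5
b: -47,-47,-47,-47,-47,-47,-47,-1,-47,-47,-47,-47,-47,-47,-47,-47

steps = 7; useful = 79; efficiency = 79/112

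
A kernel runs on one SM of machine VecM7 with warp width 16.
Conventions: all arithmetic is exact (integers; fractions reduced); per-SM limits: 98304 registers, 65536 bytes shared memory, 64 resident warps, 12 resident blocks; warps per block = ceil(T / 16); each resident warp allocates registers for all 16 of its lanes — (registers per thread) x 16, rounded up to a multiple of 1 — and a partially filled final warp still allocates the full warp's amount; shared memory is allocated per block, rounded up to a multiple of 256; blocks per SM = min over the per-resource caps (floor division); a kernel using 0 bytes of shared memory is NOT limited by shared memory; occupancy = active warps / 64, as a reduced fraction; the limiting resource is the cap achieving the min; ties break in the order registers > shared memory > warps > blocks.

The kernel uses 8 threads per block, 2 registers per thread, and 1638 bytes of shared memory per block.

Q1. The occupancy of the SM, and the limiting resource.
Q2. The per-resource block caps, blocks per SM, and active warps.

Answer: occupancy 3/16, limited by blocks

registers: 3072 blocks
shared memory: 36 blocks
warps: 64 blocks
blocks: 12 blocks

Answer: 12 blocks, 12 active warps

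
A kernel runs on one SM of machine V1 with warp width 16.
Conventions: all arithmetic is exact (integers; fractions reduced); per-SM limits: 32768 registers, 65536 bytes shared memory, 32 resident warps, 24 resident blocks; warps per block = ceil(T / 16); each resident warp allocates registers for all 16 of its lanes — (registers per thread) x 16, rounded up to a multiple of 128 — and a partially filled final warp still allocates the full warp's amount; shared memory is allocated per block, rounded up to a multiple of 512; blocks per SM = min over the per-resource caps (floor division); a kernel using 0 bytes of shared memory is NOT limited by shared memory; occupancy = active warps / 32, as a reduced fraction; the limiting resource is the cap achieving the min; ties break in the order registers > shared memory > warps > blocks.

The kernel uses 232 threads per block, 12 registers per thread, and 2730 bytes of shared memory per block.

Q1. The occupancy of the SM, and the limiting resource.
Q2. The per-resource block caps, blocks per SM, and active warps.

Answer: occupancy 15/16, limited by warps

registers: 8 blocks
shared memory: 21 blocks
warps: 2 blocks
blocks: 24 blocks

Answer: 2 blocks, 30 active warps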